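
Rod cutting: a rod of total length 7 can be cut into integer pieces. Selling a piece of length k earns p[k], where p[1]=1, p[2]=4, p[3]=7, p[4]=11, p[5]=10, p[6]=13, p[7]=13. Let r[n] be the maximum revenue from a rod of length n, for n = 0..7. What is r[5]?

12

   n    0    1    2    3    4    5    6    7
r[n]    0    1    4    7   11   12   15   18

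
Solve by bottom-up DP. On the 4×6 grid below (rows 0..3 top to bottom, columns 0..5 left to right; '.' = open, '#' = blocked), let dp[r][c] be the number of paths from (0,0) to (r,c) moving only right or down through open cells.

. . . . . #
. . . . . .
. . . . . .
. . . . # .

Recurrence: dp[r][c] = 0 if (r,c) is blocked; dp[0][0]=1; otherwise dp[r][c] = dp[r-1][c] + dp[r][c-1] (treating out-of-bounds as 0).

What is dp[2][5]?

20

r\c   0   1   2   3   4   5
  0   1   1   1   1   1   0
  1   1   2   3   4   5   5
  2   1   3   6  10  15  20
  3   1   4  10  20   0  20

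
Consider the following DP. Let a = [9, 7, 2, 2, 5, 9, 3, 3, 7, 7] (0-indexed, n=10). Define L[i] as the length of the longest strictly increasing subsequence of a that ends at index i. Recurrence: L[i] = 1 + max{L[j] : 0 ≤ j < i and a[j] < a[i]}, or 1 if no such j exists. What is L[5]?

3

   i    0    1    2    3    4    5    6    7    8    9
a[i]    9    7    2    2    5    9    3    3    7    7
L[i]    1    1    1    1    2    3    2    2    3    3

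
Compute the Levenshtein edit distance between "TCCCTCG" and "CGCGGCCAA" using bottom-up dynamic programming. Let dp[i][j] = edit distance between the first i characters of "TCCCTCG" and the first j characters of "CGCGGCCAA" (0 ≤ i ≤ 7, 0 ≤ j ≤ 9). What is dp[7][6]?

   ''  C  G  C  G  G  C  C  A  A
''  0  1  2  3  4  5  6  7  8  9
 T  1  1  2  3  4  5  6  7  8  9
 C  2  1  2  2  3  4  5  6  7  8
 C  3  2  2  2  3  4  4  5  6  7
 C  4  3  3  2  3  4  4  4  5  6
 T  5  4  4  3  3  4  5  5  5  6
 C  6  5  5  4  4  4  4  5  6  6
 G  7  6  5  5  4  4  5  5  6  7

5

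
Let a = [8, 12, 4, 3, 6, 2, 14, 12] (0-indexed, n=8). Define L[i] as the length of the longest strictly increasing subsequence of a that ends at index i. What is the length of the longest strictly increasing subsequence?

3

   i    0    1    2    3    4    5    6    7
a[i]    8   12    4    3    6    2   14   12
L[i]    1    2    1    1    2    1    3    3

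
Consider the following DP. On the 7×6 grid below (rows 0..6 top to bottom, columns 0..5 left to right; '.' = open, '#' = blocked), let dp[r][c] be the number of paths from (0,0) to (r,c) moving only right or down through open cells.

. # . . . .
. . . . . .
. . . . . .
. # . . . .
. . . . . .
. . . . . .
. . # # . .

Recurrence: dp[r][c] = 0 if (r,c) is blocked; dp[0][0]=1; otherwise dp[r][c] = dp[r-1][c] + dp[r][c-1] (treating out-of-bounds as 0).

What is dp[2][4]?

5

r\c   0   1   2   3   4   5
  0   1   0   0   0   0   0
  1   1   1   1   1   1   1
  2   1   2   3   4   5   6
  3   1   0   3   7  12  18
  4   1   1   4  11  23  41
  5   1   2   6  17  40  81
  6   1   3   0   0  40 121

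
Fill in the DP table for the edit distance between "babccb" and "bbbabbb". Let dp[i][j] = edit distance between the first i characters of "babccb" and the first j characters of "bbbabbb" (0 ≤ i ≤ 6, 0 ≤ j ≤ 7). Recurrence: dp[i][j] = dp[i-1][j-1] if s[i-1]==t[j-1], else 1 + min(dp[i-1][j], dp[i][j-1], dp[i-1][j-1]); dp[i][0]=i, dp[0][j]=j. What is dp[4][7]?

   ''  b  b  b  a  b  b  b
''  0  1  2  3  4  5  6  7
 b  1  0  1  2  3  4  5  6
 a  2  1  1  2  2  3  4  5
 b  3  2  1  1  2  2  3  4
 c  4  3  2  2  2  3  3  4
 c  5  4  3  3  3  3  4  4
 b  6  5  4  3  4  3  3  4

4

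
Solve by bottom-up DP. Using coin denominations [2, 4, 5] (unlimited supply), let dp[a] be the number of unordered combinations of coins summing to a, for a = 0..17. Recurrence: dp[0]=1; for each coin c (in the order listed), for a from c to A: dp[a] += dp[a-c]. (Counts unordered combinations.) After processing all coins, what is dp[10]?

after  coin     0     1     2     3     4     5     6     7     8     9    10    11    12    13    14    15    16    17
          2     1     0     1     0     1     0     1     0     1     0     1     0     1     0     1     0     1     0
          4     1     0     1     0     2     0     2     0     3     0     3     0     4     0     4     0     5     0
          5     1     0     1     0     2     1     2     1     3     2     4     2     5     3     6     4     7     5

4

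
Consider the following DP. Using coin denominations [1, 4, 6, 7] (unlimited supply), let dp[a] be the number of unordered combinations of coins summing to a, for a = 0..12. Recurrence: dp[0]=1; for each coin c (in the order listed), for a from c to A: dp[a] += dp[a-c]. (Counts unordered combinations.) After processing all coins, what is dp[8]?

after  coin     0     1     2     3     4     5     6     7     8     9    10    11    12
          1     1     1     1     1     1     1     1     1     1     1     1     1     1
          4     1     1     1     1     2     2     2     2     3     3     3     3     4
          6     1     1     1     1     2     2     3     3     4     4     5     5     7
          7     1     1     1     1     2     2     3     4     5     5     6     7     9

5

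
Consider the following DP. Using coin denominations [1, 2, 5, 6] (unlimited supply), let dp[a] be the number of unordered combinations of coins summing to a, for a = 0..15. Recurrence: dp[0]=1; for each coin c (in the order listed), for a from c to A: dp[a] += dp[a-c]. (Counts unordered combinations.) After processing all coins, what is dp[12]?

19

after  coin     0     1     2     3     4     5     6     7     8     9    10    11    12    13    14    15
          1     1     1     1     1     1     1     1     1     1     1     1     1     1     1     1     1
          2     1     1     2     2     3     3     4     4     5     5     6     6     7     7     8     8
          5     1     1     2     2     3     4     5     6     7     8    10    11    13    14    16    18
          6     1     1     2     2     3     4     6     7     9    10    13    15    19    21    25    28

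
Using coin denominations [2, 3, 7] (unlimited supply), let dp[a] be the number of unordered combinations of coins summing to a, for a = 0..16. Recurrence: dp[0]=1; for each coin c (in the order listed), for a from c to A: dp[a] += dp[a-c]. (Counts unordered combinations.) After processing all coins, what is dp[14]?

5

after  coin     0     1     2     3     4     5     6     7     8     9    10    11    12    13    14    15    16
          2     1     0     1     0     1     0     1     0     1     0     1     0     1     0     1     0     1
          3     1     0     1     1     1     1     2     1     2     2     2     2     3     2     3     3     3
          7     1     0     1     1     1     1     2     2     2     3     3     3     4     4     5     5     6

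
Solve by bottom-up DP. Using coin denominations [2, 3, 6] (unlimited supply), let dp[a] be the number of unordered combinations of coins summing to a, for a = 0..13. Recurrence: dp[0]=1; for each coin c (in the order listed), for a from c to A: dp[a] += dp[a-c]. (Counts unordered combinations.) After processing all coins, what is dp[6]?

3

after  coin     0     1     2     3     4     5     6     7     8     9    10    11    12    13
          2     1     0     1     0     1     0     1     0     1     0     1     0     1     0
          3     1     0     1     1     1     1     2     1     2     2     2     2     3     2
          6     1     0     1     1     1     1     3     1     3     3     3     3     6     3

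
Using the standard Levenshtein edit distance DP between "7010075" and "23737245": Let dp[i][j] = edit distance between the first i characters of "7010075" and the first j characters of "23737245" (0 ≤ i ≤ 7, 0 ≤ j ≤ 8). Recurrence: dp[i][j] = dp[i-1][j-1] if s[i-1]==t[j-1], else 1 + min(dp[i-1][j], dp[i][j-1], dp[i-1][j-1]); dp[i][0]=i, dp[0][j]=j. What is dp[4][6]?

5

   ''  2  3  7  3  7  2  4  5
''  0  1  2  3  4  5  6  7  8
 7  1  1  2  2  3  4  5  6  7
 0  2  2  2  3  3  4  5  6  7
 1  3  3  3  3  4  4  5  6  7
 0  4  4  4  4  4  5  5  6  7
 0  5  5  5  5  5  5  6  6  7
 7  6  6  6  5  6  5  6  7  7
 5  7  7  7  6  6  6  6  7  7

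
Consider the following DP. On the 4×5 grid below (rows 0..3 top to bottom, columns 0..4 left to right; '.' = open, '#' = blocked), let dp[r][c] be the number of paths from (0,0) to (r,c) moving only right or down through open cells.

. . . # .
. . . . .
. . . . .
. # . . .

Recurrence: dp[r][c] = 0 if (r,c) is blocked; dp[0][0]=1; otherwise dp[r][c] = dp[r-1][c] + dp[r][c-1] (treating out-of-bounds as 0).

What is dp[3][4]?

27

r\c   0   1   2   3   4
  0   1   1   1   0   0
  1   1   2   3   3   3
  2   1   3   6   9  12
  3   1   0   6  15  27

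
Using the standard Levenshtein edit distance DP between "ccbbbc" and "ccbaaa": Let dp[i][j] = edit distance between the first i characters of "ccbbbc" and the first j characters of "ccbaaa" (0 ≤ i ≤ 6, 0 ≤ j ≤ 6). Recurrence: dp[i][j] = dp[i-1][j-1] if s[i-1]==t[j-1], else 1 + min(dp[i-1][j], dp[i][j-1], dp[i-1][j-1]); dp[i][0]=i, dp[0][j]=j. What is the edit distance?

   ''  c  c  b  a  a  a
''  0  1  2  3  4  5  6
 c  1  0  1  2  3  4  5
 c  2  1  0  1  2  3  4
 b  3  2  1  0  1  2  3
 b  4  3  2  1  1  2  3
 b  5  4  3  2  2  2  3
 c  6  5  4  3  3  3  3

3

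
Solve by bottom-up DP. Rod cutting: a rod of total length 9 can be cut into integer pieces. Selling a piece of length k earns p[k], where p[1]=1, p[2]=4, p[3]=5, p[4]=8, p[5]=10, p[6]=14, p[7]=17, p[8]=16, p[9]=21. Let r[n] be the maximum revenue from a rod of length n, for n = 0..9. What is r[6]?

14

   n    0    1    2    3    4    5    6    7    8    9
r[n]    0    1    4    5    8   10   14   17   18   21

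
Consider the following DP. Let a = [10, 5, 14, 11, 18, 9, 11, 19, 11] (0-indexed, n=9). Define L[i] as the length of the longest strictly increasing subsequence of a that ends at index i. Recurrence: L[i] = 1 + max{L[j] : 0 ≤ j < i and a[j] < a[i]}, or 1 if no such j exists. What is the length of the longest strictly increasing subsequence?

4

   i    0    1    2    3    4    5    6    7    8
a[i]   10    5   14   11   18    9   11   19   11
L[i]    1    1    2    2    3    2    3    4    3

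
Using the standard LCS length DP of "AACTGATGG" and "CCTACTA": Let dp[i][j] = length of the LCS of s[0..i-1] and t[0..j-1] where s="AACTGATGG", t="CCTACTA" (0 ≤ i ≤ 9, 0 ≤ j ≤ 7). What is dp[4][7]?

3

   ''  C  C  T  A  C  T  A
''  0  0  0  0  0  0  0  0
 A  0  0  0  0  1  1  1  1
 A  0  0  0  0  1  1  1  2
 C  0  1  1  1  1  2  2  2
 T  0  1  1  2  2  2  3  3
 G  0  1  1  2  2  2  3  3
 A  0  1  1  2  3  3  3  4
 T  0  1  1  2  3  3  4  4
 G  0  1  1  2  3  3  4  4
 G  0  1  1  2  3  3  4  4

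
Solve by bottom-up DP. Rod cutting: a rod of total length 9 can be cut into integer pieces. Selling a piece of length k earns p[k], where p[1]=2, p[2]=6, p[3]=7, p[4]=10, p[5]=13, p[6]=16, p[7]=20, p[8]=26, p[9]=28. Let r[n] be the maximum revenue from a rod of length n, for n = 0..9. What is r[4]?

   n    0    1    2    3    4    5    6    7    8    9
r[n]    0    2    6    8   12   14   18   20   26   28

12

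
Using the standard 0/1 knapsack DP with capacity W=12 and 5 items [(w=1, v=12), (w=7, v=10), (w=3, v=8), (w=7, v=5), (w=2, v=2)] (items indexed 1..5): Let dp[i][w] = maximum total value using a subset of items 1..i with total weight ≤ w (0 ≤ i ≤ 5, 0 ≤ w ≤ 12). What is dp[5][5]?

i\w   0   1   2   3   4   5   6   7   8   9  10  11  12
  0   0   0   0   0   0   0   0   0   0   0   0   0   0
  1   0  12  12  12  12  12  12  12  12  12  12  12  12
  2   0  12  12  12  12  12  12  12  22  22  22  22  22
  3   0  12  12  12  20  20  20  20  22  22  22  30  30
  4   0  12  12  12  20  20  20  20  22  22  22  30  30
  5   0  12  12  14  20  20  22  22  22  22  24  30  30

20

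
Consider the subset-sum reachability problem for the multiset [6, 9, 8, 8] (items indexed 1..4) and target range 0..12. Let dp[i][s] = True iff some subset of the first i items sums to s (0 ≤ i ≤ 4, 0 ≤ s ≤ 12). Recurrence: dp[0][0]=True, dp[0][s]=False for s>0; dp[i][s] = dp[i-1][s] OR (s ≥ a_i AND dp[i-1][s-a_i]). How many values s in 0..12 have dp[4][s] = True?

i\s   0   1   2   3   4   5   6   7   8   9  10  11  12
  0   T   F   F   F   F   F   F   F   F   F   F   F   F
  1   T   F   F   F   F   F   T   F   F   F   F   F   F
  2   T   F   F   F   F   F   T   F   F   T   F   F   F
  3   T   F   F   F   F   F   T   F   T   T   F   F   F
  4   T   F   F   F   F   F   T   F   T   T   F   F   F

4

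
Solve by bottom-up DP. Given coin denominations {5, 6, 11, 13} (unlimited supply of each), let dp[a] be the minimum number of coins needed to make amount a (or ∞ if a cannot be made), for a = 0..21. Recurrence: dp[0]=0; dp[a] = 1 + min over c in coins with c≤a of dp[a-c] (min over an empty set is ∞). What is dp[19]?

 a  0  1  2  3  4  5  6  7  8  9 10 11 12 13 14 15 16 17 18 19 20 21
dp  0  -  -  -  -  1  1  -  -  -  2  1  2  1  -  3  2  2  2  2  4  3
(- denotes ∞ / unreachable)

2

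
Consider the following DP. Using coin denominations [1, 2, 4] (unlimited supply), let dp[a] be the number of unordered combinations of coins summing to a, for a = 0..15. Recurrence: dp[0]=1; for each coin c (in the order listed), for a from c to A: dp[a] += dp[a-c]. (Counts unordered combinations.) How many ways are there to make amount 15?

20

after  coin     0     1     2     3     4     5     6     7     8     9    10    11    12    13    14    15
          1     1     1     1     1     1     1     1     1     1     1     1     1     1     1     1     1
          2     1     1     2     2     3     3     4     4     5     5     6     6     7     7     8     8
          4     1     1     2     2     4     4     6     6     9     9    12    12    16    16    20    20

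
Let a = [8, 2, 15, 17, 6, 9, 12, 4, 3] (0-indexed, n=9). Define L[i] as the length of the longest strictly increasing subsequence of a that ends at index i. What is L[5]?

3

   i    0    1    2    3    4    5    6    7    8
a[i]    8    2   15   17    6    9   12    4    3
L[i]    1    1    2    3    2    3    4    2    2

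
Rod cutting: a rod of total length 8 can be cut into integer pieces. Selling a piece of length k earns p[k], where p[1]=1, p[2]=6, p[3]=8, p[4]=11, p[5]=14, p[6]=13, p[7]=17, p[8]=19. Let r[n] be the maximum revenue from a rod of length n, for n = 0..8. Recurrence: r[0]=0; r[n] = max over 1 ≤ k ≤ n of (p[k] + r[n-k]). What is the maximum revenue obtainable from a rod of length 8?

   n    0    1    2    3    4    5    6    7    8
r[n]    0    1    6    8   12   14   18   20   24

24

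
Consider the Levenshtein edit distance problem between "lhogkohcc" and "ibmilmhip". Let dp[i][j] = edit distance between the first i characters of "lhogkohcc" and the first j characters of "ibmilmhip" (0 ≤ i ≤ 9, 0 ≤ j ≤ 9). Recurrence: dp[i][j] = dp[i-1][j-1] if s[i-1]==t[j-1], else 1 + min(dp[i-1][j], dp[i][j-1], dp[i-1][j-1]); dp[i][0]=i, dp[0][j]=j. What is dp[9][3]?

9

   ''  i  b  m  i  l  m  h  i  p
''  0  1  2  3  4  5  6  7  8  9
 l  1  1  2  3  4  4  5  6  7  8
 h  2  2  2  3  4  5  5  5  6  7
 o  3  3  3  3  4  5  6  6  6  7
 g  4  4  4  4  4  5  6  7  7  7
 k  5  5  5  5  5  5  6  7  8  8
 o  6  6  6  6  6  6  6  7  8  9
 h  7  7  7  7  7  7  7  6  7  8
 c  8  8  8  8  8  8  8  7  7  8
 c  9  9  9  9  9  9  9  8  8  8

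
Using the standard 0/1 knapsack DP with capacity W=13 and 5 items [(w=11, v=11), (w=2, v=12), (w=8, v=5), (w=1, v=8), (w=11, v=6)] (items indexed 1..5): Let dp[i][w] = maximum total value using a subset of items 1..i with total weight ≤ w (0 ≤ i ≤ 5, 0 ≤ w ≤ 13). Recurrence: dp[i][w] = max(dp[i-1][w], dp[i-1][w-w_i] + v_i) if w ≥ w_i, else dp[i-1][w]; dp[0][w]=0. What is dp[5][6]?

20

i\w   0   1   2   3   4   5   6   7   8   9  10  11  12  13
  0   0   0   0   0   0   0   0   0   0   0   0   0   0   0
  1   0   0   0   0   0   0   0   0   0   0   0  11  11  11
  2   0   0  12  12  12  12  12  12  12  12  12  12  12  23
  3   0   0  12  12  12  12  12  12  12  12  17  17  17  23
  4   0   8  12  20  20  20  20  20  20  20  20  25  25  25
  5   0   8  12  20  20  20  20  20  20  20  20  25  25  25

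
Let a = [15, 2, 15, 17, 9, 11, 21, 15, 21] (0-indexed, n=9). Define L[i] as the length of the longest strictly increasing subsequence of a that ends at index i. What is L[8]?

   i    0    1    2    3    4    5    6    7    8
a[i]   15    2   15   17    9   11   21   15   21
L[i]    1    1    2    3    2    3    4    4    5

5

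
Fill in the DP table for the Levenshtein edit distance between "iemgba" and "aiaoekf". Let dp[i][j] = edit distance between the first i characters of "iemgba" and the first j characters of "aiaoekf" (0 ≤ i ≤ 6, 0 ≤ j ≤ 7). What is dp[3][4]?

3

   ''  a  i  a  o  e  k  f
''  0  1  2  3  4  5  6  7
 i  1  1  1  2  3  4  5  6
 e  2  2  2  2  3  3  4  5
 m  3  3  3  3  3  4  4  5
 g  4  4  4  4  4  4  5  5
 b  5  5  5  5  5  5  5  6
 a  6  5  6  5  6  6  6  6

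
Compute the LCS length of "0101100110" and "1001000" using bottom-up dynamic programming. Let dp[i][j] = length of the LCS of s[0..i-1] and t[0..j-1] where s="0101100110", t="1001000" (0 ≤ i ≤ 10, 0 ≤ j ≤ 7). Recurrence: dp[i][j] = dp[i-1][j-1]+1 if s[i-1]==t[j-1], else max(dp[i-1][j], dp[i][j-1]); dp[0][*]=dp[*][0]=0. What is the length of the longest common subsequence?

   ''  1  0  0  1  0  0  0
''  0  0  0  0  0  0  0  0
 0  0  0  1  1  1  1  1  1
 1  0  1  1  1  2  2  2  2
 0  0  1  2  2  2  3  3  3
 1  0  1  2  2  3  3  3  3
 1  0  1  2  2  3  3  3  3
 0  0  1  2  3  3  4  4  4
 0  0  1  2  3  3  4  5  5
 1  0  1  2  3  4  4  5  5
 1  0  1  2  3  4  4  5  5
 0  0  1  2  3  4  5  5  6

6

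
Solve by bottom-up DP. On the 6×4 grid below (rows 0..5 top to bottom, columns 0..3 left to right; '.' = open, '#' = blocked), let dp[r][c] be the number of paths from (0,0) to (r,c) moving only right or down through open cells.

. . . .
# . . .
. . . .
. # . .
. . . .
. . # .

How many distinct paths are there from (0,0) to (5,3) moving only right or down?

12

r\c   0   1   2   3
  0   1   1   1   1
  1   0   1   2   3
  2   0   1   3   6
  3   0   0   3   9
  4   0   0   3  12
  5   0   0   0  12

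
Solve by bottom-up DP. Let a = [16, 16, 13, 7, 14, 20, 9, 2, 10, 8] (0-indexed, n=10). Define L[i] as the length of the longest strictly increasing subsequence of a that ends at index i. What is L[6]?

   i    0    1    2    3    4    5    6    7    8    9
a[i]   16   16   13    7   14   20    9    2   10    8
L[i]    1    1    1    1    2    3    2    1    3    2

2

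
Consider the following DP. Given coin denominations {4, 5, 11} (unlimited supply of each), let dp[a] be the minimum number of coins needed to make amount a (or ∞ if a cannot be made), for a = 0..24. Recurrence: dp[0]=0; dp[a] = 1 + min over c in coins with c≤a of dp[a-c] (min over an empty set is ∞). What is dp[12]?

 a  0  1  2  3  4  5  6  7  8  9 10 11 12 13 14 15 16 17 18 19 20 21 22 23 24
dp  0  -  -  -  1  1  -  -  2  2  2  1  3  3  3  2  2  4  4  3  3  3  2  4  4
(- denotes ∞ / unreachable)

3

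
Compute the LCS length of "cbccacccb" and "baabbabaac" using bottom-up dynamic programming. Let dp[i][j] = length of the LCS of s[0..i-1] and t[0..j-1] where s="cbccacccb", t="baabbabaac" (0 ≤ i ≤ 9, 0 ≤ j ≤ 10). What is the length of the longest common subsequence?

3

   ''  b  a  a  b  b  a  b  a  a  c
''  0  0  0  0  0  0  0  0  0  0  0
 c  0  0  0  0  0  0  0  0  0  0  1
 b  0  1  1  1  1  1  1  1  1  1  1
 c  0  1  1  1  1  1  1  1  1  1  2
 c  0  1  1  1  1  1  1  1  1  1  2
 a  0  1  2  2  2  2  2  2  2  2  2
 c  0  1  2  2  2  2  2  2  2  2  3
 c  0  1  2  2  2  2  2  2  2  2  3
 c  0  1  2  2  2  2  2  2  2  2  3
 b  0  1  2  2  3  3  3  3  3  3  3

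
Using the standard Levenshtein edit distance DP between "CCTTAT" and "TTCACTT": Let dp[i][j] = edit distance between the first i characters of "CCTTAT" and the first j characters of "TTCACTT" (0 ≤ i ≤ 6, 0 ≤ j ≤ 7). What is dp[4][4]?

4

   ''  T  T  C  A  C  T  T
''  0  1  2  3  4  5  6  7
 C  1  1  2  2  3  4  5  6
 C  2  2  2  2  3  3  4  5
 T  3  2  2  3  3  4  3  4
 T  4  3  2  3  4  4  4  3
 A  5  4  3  3  3  4  5  4
 T  6  5  4  4  4  4  4  5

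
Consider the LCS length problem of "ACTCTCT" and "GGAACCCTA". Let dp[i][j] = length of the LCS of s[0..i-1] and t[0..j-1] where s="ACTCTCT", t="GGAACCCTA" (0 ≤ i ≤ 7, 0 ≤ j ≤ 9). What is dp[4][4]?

   ''  G  G  A  A  C  C  C  T  A
''  0  0  0  0  0  0  0  0  0  0
 A  0  0  0  1  1  1  1  1  1  1
 C  0  0  0  1  1  2  2  2  2  2
 T  0  0  0  1  1  2  2  2  3  3
 C  0  0  0  1  1  2  3  3  3  3
 T  0  0  0  1  1  2  3  3  4  4
 C  0  0  0  1  1  2  3  4  4  4
 T  0  0  0  1  1  2  3  4  5  5

1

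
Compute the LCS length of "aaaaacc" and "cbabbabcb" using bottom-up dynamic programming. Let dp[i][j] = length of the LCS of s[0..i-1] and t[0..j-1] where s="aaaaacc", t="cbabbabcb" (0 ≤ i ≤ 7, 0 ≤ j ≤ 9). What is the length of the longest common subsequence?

   ''  c  b  a  b  b  a  b  c  b
''  0  0  0  0  0  0  0  0  0  0
 a  0  0  0  1  1  1  1  1  1  1
 a  0  0  0  1  1  1  2  2  2  2
 a  0  0  0  1  1  1  2  2  2  2
 a  0  0  0  1  1  1  2  2  2  2
 a  0  0  0  1  1  1  2  2  2  2
 c  0  1  1  1  1  1  2  2  3  3
 c  0  1  1  1  1  1  2  2  3  3

3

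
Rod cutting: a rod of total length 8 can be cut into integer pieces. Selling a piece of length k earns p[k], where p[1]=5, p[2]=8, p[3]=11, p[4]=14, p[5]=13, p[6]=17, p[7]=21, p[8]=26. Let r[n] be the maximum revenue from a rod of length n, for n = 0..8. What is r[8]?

   n    0    1    2    3    4    5    6    7    8
r[n]    0    5   10   15   20   25   30   35   40

40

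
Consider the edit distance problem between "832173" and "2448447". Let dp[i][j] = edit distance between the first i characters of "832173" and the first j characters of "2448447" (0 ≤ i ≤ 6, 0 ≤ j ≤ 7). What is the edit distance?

   ''  2  4  4  8  4  4  7
''  0  1  2  3  4  5  6  7
 8  1  1  2  3  3  4  5  6
 3  2  2  2  3  4  4  5  6
 2  3  2  3  3  4  5  5  6
 1  4  3  3  4  4  5  6  6
 7  5  4  4  4  5  5  6  6
 3  6  5  5  5  5  6  6  7

7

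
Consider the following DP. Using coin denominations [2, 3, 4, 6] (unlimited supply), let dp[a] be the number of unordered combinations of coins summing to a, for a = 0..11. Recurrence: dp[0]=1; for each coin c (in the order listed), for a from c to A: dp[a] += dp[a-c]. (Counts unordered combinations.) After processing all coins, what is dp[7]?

2

after  coin     0     1     2     3     4     5     6     7     8     9    10    11
          2     1     0     1     0     1     0     1     0     1     0     1     0
          3     1     0     1     1     1     1     2     1     2     2     2     2
          4     1     0     1     1     2     1     3     2     4     3     5     4
          6     1     0     1     1     2     1     4     2     5     4     7     5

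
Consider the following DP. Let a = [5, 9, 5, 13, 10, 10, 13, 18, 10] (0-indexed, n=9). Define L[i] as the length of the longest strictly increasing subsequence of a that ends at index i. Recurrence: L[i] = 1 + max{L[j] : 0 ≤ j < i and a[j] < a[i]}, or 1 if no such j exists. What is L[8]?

3

   i    0    1    2    3    4    5    6    7    8
a[i]    5    9    5   13   10   10   13   18   10
L[i]    1    2    1    3    3    3    4    5    3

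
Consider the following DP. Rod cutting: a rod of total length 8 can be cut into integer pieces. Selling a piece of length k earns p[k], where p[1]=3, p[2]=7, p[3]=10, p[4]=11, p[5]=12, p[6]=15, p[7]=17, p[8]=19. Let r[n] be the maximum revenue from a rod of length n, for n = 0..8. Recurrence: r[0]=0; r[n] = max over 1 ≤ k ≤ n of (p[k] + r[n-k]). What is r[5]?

17

   n    0    1    2    3    4    5    6    7    8
r[n]    0    3    7   10   14   17   21   24   28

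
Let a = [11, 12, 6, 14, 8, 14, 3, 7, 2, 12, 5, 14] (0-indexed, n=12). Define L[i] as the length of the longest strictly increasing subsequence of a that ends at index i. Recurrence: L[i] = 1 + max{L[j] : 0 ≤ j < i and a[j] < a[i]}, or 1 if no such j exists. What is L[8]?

1

   i    0    1    2    3    4    5    6    7    8    9   10   11
a[i]   11   12    6   14    8   14    3    7    2   12    5   14
L[i]    1    2    1    3    2    3    1    2    1    3    2    4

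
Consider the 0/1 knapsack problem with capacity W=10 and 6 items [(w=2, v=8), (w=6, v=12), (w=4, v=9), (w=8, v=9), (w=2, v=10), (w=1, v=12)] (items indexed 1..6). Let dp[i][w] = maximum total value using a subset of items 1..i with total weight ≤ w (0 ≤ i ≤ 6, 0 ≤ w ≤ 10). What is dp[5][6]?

19

i\w   0   1   2   3   4   5   6   7   8   9  10
  0   0   0   0   0   0   0   0   0   0   0   0
  1   0   0   8   8   8   8   8   8   8   8   8
  2   0   0   8   8   8   8  12  12  20  20  20
  3   0   0   8   8   9   9  17  17  20  20  21
  4   0   0   8   8   9   9  17  17  20  20  21
  5   0   0  10  10  18  18  19  19  27  27  30
  6   0  12  12  22  22  30  30  31  31  39  39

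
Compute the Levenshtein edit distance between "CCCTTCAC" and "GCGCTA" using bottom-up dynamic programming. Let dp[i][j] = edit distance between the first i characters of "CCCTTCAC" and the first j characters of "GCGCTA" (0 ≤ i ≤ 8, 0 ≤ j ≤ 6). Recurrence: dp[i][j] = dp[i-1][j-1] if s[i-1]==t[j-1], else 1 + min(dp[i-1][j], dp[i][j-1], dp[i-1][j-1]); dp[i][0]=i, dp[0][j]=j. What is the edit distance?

5

   ''  G  C  G  C  T  A
''  0  1  2  3  4  5  6
 C  1  1  1  2  3  4  5
 C  2  2  1  2  2  3  4
 C  3  3  2  2  2  3  4
 T  4  4  3  3  3  2  3
 T  5  5  4  4  4  3  3
 C  6  6  5  5  4  4  4
 A  7  7  6  6  5  5  4
 C  8  8  7  7  6  6  5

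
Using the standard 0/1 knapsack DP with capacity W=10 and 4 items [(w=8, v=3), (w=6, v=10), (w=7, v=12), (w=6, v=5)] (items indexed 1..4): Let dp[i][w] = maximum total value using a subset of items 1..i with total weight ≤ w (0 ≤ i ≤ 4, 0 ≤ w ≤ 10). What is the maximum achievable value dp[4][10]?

i\w   0   1   2   3   4   5   6   7   8   9  10
  0   0   0   0   0   0   0   0   0   0   0   0
  1   0   0   0   0   0   0   0   0   3   3   3
  2   0   0   0   0   0   0  10  10  10  10  10
  3   0   0   0   0   0   0  10  12  12  12  12
  4   0   0   0   0   0   0  10  12  12  12  12

12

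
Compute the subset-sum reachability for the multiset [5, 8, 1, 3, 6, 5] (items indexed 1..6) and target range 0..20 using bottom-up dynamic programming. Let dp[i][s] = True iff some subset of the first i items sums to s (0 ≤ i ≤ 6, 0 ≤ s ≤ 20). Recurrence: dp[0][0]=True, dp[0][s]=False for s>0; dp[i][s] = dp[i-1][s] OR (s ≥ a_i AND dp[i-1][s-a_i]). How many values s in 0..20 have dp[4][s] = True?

14

i\s   0   1   2   3   4   5   6   7   8   9  10  11  12  13  14  15  16  17  18  19  20
  0   T   F   F   F   F   F   F   F   F   F   F   F   F   F   F   F   F   F   F   F   F
  1   T   F   F   F   F   T   F   F   F   F   F   F   F   F   F   F   F   F   F   F   F
  2   T   F   F   F   F   T   F   F   T   F   F   F   F   T   F   F   F   F   F   F   F
  3   T   T   F   F   F   T   T   F   T   T   F   F   F   T   T   F   F   F   F   F   F
  4   T   T   F   T   T   T   T   F   T   T   F   T   T   T   T   F   T   T   F   F   F
  5   T   T   F   T   T   T   T   T   T   T   T   T   T   T   T   T   T   T   T   T   T
  6   T   T   F   T   T   T   T   T   T   T   T   T   T   T   T   T   T   T   T   T   T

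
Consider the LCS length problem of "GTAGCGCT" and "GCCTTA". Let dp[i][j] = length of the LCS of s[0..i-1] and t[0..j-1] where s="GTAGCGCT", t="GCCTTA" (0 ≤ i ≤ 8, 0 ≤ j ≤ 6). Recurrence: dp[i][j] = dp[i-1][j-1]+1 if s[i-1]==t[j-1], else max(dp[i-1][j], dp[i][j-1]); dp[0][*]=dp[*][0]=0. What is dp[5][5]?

2

   ''  G  C  C  T  T  A
''  0  0  0  0  0  0  0
 G  0  1  1  1  1  1  1
 T  0  1  1  1  2  2  2
 A  0  1  1  1  2  2  3
 G  0  1  1  1  2  2  3
 C  0  1  2  2  2  2  3
 G  0  1  2  2  2  2  3
 C  0  1  2  3  3  3  3
 T  0  1  2  3  4  4  4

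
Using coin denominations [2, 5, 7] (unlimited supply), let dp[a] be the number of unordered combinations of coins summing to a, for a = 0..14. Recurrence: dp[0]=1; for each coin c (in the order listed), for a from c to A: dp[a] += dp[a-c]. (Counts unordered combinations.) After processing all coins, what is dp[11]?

2

after  coin     0     1     2     3     4     5     6     7     8     9    10    11    12    13    14
          2     1     0     1     0     1     0     1     0     1     0     1     0     1     0     1
          5     1     0     1     0     1     1     1     1     1     1     2     1     2     1     2
          7     1     0     1     0     1     1     1     2     1     2     2     2     3     2     4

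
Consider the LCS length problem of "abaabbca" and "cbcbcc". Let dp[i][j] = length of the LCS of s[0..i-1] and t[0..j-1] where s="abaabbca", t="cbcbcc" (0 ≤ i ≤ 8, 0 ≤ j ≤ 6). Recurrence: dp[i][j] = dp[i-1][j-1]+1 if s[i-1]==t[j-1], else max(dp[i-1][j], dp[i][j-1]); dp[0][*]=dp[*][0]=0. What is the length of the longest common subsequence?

3

   ''  c  b  c  b  c  c
''  0  0  0  0  0  0  0
 a  0  0  0  0  0  0  0
 b  0  0  1  1  1  1  1
 a  0  0  1  1  1  1  1
 a  0  0  1  1  1  1  1
 b  0  0  1  1  2  2  2
 b  0  0  1  1  2  2  2
 c  0  1  1  2  2  3  3
 a  0  1  1  2  2  3  3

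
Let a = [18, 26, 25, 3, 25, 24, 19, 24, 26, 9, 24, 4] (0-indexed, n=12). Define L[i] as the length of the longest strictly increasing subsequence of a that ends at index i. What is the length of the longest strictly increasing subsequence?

   i    0    1    2    3    4    5    6    7    8    9   10   11
a[i]   18   26   25    3   25   24   19   24   26    9   24    4
L[i]    1    2    2    1    2    2    2    3    4    2    3    2

4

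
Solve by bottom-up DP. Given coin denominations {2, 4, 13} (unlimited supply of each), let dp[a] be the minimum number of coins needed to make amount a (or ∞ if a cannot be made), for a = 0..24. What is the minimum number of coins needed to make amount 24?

 a  0  1  2  3  4  5  6  7  8  9 10 11 12 13 14 15 16 17 18 19 20 21 22 23 24
dp  0  -  1  -  1  -  2  -  2  -  3  -  3  1  4  2  4  2  5  3  5  3  6  4  6
(- denotes ∞ / unreachable)

6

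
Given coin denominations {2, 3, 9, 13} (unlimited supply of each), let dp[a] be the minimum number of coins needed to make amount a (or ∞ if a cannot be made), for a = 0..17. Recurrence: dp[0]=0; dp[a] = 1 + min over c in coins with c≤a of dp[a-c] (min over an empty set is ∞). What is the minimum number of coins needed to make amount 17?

 a  0  1  2  3  4  5  6  7  8  9 10 11 12 13 14 15 16 17
dp  0  -  1  1  2  2  2  3  3  1  4  2  2  1  3  2  2  3
(- denotes ∞ / unreachable)

3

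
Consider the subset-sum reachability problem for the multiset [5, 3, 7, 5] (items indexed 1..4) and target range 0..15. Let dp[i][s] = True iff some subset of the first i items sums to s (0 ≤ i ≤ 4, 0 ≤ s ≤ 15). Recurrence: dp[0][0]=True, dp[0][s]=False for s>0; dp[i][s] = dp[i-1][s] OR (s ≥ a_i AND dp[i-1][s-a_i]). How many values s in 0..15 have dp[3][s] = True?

8

i\s   0   1   2   3   4   5   6   7   8   9  10  11  12  13  14  15
  0   T   F   F   F   F   F   F   F   F   F   F   F   F   F   F   F
  1   T   F   F   F   F   T   F   F   F   F   F   F   F   F   F   F
  2   T   F   F   T   F   T   F   F   T   F   F   F   F   F   F   F
  3   T   F   F   T   F   T   F   T   T   F   T   F   T   F   F   T
  4   T   F   F   T   F   T   F   T   T   F   T   F   T   T   F   T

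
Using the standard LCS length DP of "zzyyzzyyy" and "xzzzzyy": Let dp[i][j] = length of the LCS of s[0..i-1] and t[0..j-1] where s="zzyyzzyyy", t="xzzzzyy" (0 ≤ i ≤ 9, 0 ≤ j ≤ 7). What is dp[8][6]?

   ''  x  z  z  z  z  y  y
''  0  0  0  0  0  0  0  0
 z  0  0  1  1  1  1  1  1
 z  0  0  1  2  2  2  2  2
 y  0  0  1  2  2  2  3  3
 y  0  0  1  2  2  2  3  4
 z  0  0  1  2  3  3  3  4
 z  0  0  1  2  3  4  4  4
 y  0  0  1  2  3  4  5  5
 y  0  0  1  2  3  4  5  6
 y  0  0  1  2  3  4  5  6

5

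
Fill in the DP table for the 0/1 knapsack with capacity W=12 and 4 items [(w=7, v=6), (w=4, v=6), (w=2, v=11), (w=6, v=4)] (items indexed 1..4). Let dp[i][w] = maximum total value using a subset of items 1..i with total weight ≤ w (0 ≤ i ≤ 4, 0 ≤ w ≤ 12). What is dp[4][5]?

11

i\w   0   1   2   3   4   5   6   7   8   9  10  11  12
  0   0   0   0   0   0   0   0   0   0   0   0   0   0
  1   0   0   0   0   0   0   0   6   6   6   6   6   6
  2   0   0   0   0   6   6   6   6   6   6   6  12  12
  3   0   0  11  11  11  11  17  17  17  17  17  17  17
  4   0   0  11  11  11  11  17  17  17  17  17  17  21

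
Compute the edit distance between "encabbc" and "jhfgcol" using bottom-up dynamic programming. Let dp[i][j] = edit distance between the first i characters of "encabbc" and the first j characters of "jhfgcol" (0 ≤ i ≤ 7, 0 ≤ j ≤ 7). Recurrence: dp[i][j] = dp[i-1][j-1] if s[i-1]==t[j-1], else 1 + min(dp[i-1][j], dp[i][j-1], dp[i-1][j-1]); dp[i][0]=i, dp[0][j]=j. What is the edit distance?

   ''  j  h  f  g  c  o  l
''  0  1  2  3  4  5  6  7
 e  1  1  2  3  4  5  6  7
 n  2  2  2  3  4  5  6  7
 c  3  3  3  3  4  4  5  6
 a  4  4  4  4  4  5  5  6
 b  5  5  5  5  5  5  6  6
 b  6  6  6  6  6  6  6  7
 c  7  7  7  7  7  6  7  7

7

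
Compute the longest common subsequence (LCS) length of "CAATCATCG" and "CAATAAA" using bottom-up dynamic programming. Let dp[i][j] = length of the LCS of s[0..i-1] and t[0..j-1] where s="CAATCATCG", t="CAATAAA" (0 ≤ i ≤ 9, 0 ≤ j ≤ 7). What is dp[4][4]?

4

   ''  C  A  A  T  A  A  A
''  0  0  0  0  0  0  0  0
 C  0  1  1  1  1  1  1  1
 A  0  1  2  2  2  2  2  2
 A  0  1  2  3  3  3  3  3
 T  0  1  2  3  4  4  4  4
 C  0  1  2  3  4  4  4  4
 A  0  1  2  3  4  5  5  5
 T  0  1  2  3  4  5  5  5
 C  0  1  2  3  4  5  5  5
 G  0  1  2  3  4  5  5  5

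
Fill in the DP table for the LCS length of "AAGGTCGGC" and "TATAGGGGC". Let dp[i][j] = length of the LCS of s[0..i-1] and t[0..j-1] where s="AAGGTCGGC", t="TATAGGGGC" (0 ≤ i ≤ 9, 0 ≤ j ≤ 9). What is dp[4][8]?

4

   ''  T  A  T  A  G  G  G  G  C
''  0  0  0  0  0  0  0  0  0  0
 A  0  0  1  1  1  1  1  1  1  1
 A  0  0  1  1  2  2  2  2  2  2
 G  0  0  1  1  2  3  3  3  3  3
 G  0  0  1  1  2  3  4  4  4  4
 T  0  1  1  2  2  3  4  4  4  4
 C  0  1  1  2  2  3  4  4  4  5
 G  0  1  1  2  2  3  4  5  5  5
 G  0  1  1  2  2  3  4  5  6  6
 C  0  1  1  2  2  3  4  5  6  7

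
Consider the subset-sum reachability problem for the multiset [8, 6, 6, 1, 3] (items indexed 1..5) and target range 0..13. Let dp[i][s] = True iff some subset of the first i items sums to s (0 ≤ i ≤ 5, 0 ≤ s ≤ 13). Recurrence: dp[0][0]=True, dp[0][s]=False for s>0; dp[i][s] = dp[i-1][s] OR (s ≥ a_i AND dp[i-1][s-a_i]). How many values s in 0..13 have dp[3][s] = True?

i\s   0   1   2   3   4   5   6   7   8   9  10  11  12  13
  0   T   F   F   F   F   F   F   F   F   F   F   F   F   F
  1   T   F   F   F   F   F   F   F   T   F   F   F   F   F
  2   T   F   F   F   F   F   T   F   T   F   F   F   F   F
  3   T   F   F   F   F   F   T   F   T   F   F   F   T   F
  4   T   T   F   F   F   F   T   T   T   T   F   F   T   T
  5   T   T   F   T   T   F   T   T   T   T   T   T   T   T

4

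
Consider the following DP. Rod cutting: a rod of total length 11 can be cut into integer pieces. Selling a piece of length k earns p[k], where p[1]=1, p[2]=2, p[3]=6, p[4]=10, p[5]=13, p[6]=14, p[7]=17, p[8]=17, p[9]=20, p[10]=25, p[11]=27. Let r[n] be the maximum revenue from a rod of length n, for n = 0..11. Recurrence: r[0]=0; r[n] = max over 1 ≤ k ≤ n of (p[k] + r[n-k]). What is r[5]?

13

   n    0    1    2    3    4    5    6    7    8    9   10   11
r[n]    0    1    2    6   10   13   14   17   20   23   26   27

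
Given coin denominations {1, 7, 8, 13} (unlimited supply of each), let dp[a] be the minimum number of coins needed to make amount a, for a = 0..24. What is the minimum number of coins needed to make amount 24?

 a  0  1  2  3  4  5  6  7  8  9 10 11 12 13 14 15 16 17 18 19 20 21 22 23 24
dp  0  1  2  3  4  5  6  1  1  2  3  4  5  1  2  2  2  3  4  5  2  2  3  3  3

3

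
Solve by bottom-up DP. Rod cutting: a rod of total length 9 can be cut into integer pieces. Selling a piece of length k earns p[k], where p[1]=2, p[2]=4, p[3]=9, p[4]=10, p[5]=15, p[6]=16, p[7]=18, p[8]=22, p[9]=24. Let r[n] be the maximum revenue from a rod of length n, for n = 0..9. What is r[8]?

   n    0    1    2    3    4    5    6    7    8    9
r[n]    0    2    4    9   11   15   18   20   24   27

24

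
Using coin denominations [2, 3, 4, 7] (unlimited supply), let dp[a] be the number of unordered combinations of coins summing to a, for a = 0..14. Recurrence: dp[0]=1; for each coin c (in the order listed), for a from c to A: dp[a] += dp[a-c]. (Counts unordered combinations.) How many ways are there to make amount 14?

11

after  coin     0     1     2     3     4     5     6     7     8     9    10    11    12    13    14
          2     1     0     1     0     1     0     1     0     1     0     1     0     1     0     1
          3     1     0     1     1     1     1     2     1     2     2     2     2     3     2     3
          4     1     0     1     1     2     1     3     2     4     3     5     4     7     5     8
          7     1     0     1     1     2     1     3     3     4     4     6     6     8     8    11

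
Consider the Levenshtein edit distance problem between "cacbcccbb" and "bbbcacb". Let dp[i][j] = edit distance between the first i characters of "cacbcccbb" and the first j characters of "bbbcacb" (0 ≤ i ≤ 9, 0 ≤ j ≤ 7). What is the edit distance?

5

   ''  b  b  b  c  a  c  b
''  0  1  2  3  4  5  6  7
 c  1  1  2  3  3  4  5  6
 a  2  2  2  3  4  3  4  5
 c  3  3  3  3  3  4  3  4
 b  4  3  3  3  4  4  4  3
 c  5  4  4  4  3  4  4  4
 c  6  5  5  5  4  4  4  5
 c  7  6  6  6  5  5  4  5
 b  8  7  6  6  6  6  5  4
 b  9  8  7  6  7  7  6  5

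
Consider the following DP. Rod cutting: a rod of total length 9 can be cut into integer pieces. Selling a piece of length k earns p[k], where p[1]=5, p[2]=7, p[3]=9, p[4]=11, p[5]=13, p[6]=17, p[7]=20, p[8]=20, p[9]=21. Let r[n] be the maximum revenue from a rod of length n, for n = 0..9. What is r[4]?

20

   n    0    1    2    3    4    5    6    7    8    9
r[n]    0    5   10   15   20   25   30   35   40   45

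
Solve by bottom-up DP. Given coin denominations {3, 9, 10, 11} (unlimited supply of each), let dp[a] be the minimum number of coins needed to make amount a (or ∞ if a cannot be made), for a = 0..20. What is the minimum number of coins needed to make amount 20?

 a  0  1  2  3  4  5  6  7  8  9 10 11 12 13 14 15 16 17 18 19 20
dp  0  -  -  1  -  -  2  -  -  1  1  1  2  2  2  3  3  3  2  2  2
(- denotes ∞ / unreachable)

2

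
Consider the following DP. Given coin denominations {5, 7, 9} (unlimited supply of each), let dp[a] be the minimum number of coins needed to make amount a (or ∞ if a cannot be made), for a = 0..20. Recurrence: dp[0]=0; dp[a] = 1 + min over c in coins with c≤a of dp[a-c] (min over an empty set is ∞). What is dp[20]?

4

 a  0  1  2  3  4  5  6  7  8  9 10 11 12 13 14 15 16 17 18 19 20
dp  0  -  -  -  -  1  -  1  -  1  2  -  2  -  2  3  2  3  2  3  4
(- denotes ∞ / unreachable)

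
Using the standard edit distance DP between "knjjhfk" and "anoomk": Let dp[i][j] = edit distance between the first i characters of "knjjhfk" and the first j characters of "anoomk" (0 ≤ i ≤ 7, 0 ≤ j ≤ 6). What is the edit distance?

   ''  a  n  o  o  m  k
''  0  1  2  3  4  5  6
 k  1  1  2  3  4  5  5
 n  2  2  1  2  3  4  5
 j  3  3  2  2  3  4  5
 j  4  4  3  3  3  4  5
 h  5  5  4  4  4  4  5
 f  6  6  5  5  5  5  5
 k  7  7  6  6  6  6  5

5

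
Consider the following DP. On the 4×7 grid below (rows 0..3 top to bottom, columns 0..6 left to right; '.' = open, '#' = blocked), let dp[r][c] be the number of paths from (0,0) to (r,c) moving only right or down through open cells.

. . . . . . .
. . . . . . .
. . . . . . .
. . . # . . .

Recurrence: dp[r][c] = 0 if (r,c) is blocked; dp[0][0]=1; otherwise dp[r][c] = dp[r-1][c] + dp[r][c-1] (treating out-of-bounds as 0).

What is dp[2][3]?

r\c   0   1   2   3   4   5   6
  0   1   1   1   1   1   1   1
  1   1   2   3   4   5   6   7
  2   1   3   6  10  15  21  28
  3   1   4  10   0  15  36  64

10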